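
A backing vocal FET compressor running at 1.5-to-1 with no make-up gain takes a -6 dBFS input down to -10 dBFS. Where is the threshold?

-18 dBFS

Gain reduction = -6 − (-10) = 4 dB; output overshoot = GR / (R − 1) = 4 / 0.5 = 8 dB.
Threshold = output − output overshoot = -10 − 8 = -18 dBFS.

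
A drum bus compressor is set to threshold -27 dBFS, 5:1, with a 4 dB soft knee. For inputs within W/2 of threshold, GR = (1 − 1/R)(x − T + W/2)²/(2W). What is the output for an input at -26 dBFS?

-26.9 dBFS

x − T + W/2 = -26 − (-27) + 2 = 3.
GR = (1 − 1/5) × 3² / 8 = 0.8 × 9 / 8 = 0.9 dB.
Output = -26 − 0.9 = -26.9 dBFS.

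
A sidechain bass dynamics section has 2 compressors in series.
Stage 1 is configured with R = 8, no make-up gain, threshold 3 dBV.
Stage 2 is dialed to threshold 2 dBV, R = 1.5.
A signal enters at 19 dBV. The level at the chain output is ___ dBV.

4 dBV

Stage 1: overshoot 16 dB → 16/8 = 2 dB → 5 dBV.
Stage 2: overshoot 3 dB → 3/1.5 = 2 dB → 4 dBV.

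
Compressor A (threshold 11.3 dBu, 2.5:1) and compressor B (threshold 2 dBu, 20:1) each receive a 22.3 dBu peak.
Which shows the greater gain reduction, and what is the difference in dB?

B, by 12.685 dB

A: GR = 11 − 11/2.5 = 6.6 dB.
B: GR = 20.3 − 20.3/20 = 19.285 dB.
B reduces 12.685 dB more.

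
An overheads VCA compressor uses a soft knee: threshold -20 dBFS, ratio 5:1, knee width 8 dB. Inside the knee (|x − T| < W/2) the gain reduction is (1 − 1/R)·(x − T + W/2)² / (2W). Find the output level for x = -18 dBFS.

x − T + W/2 = -18 − (-20) + 4 = 6.
GR = (1 − 1/5) × 6² / 16 = 0.8 × 36 / 16 = 1.8 dB.
Output = -18 − 1.8 = -19.8 dBFS.

-19.8 dBFS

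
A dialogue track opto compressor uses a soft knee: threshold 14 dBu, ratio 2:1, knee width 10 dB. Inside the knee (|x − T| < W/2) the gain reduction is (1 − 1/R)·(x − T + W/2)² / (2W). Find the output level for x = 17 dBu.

x − T + W/2 = 17 − 14 + 5 = 8.
GR = (1 − 1/2) × 8² / 20 = 0.5 × 64 / 20 = 1.6 dB.
Output = 17 − 1.6 = 15.4 dBu.

15.4 dBu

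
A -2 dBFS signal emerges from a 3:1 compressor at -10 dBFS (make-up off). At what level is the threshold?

Gain reduction = -2 − (-10) = 8 dB; output overshoot = GR / (R − 1) = 8 / 2 = 4 dB.
Threshold = output − output overshoot = -10 − 4 = -14 dBFS.

-14 dBFS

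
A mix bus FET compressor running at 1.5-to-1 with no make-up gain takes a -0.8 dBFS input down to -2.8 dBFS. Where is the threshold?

Input is 6 dB above T (since output overshoot × R = input overshoot: (-2.8 − T)·1.5 = -0.8 − T gives T = -6.8 dBFS).
Check: -6.8 + (-0.8 − (-6.8))/1.5 = -6.8 + 4 = -2.8 dBFS. ✓

-6.8 dBFS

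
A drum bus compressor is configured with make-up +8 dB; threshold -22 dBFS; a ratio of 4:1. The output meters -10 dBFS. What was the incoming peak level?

Stripping the +8 dB make-up gives -18 dBFS at the gain stage.
Post-compression overshoot = -18 − (-22) = 4 dB.
Input overshoot = R × output overshoot = 16 dB → input = -22 + 16 = -6 dBFS.

-6 dBFS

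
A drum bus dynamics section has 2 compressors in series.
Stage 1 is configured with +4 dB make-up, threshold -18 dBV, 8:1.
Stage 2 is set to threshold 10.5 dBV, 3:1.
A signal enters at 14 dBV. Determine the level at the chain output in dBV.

-10 dBV

Stage 1: 14 dBV is 32 dB over -18 dBV; at 8:1 that becomes 4 dB over, giving -14 dBV; +4 dB make-up → -10 dBV.
Stage 2: -10 dBV is at or below the 10.5 dBV threshold — no compression; output -10 dBV.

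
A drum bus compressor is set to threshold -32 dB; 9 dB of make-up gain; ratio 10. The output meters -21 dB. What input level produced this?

Remove make-up: -21 − 9 = -30 dB.
The compressed level sits -30 − (-32) = 2 dB over threshold.
Before 10:1 compression the overshoot was 2 × 10 = 20 dB, so input = -32 + 20 = -12 dB.

-12 dB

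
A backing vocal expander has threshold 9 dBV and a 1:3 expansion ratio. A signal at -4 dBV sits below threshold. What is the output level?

Below threshold, a 1:3 expander applies gain = (3−1)×(T − x) of attenuation.
(3−1) × 13 = 26 dB, so output = -4 − 26 = -30 dBV.

-30 dBV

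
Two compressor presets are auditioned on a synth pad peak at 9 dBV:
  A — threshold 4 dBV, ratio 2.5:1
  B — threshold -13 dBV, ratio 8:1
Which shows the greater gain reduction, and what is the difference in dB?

A: GR = 5 − 5/2.5 = 3 dB.
B: GR = 22 − 22/8 = 19.25 dB.
B reduces 16.25 dB more.

B, by 16.25 dB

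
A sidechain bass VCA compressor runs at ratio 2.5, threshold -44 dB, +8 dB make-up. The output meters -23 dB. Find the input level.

Stripping the +8 dB make-up gives -31 dB at the gain stage.
The compressed level sits -31 − (-44) = 13 dB over threshold.
Input overshoot = R × output overshoot = 32.5 dB → input = -44 + 32.5 = -11.5 dB.

-11.5 dB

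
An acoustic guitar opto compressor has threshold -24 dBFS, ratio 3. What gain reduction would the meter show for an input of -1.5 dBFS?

Overshoot = -1.5 − (-24) = 22.5 dB.
At 3:1, output sits 22.5/3 = 7.5 dB above threshold.
GR = overshoot in − overshoot out = 22.5 − 7.5 = 15 dB.

15 dB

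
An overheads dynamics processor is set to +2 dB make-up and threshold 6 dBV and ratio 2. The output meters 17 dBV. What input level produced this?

Before make-up, the level was 17 − 2 = 15 dBV.
Post-compression overshoot = 15 − 6 = 9 dB.
Before 2:1 compression the overshoot was 9 × 2 = 18 dB, so input = 6 + 18 = 24 dBV.

24 dBV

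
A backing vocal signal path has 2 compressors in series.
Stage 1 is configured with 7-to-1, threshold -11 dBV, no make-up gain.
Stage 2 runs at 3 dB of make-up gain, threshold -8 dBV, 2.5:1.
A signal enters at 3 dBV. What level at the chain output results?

Stage 1: 3 dBV is 14 dB over -11 dBV; at 7:1 that becomes 2 dB over, giving -9 dBV.
Stage 2: -9 dBV is at or below the -8 dBV threshold — no compression; make-up brings it to -6 dBV.

-6 dBV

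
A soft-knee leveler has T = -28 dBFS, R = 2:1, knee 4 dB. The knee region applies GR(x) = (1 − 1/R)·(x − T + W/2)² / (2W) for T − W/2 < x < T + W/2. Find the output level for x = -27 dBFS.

-27.5625 dBFS

x − T + W/2 = -27 − (-28) + 2 = 3.
GR = (1 − 1/2) × 3² / 8 = 0.5 × 9 / 8 = 0.5625 dB.
Output = -27 − 0.5625 = -27.5625 dBFS.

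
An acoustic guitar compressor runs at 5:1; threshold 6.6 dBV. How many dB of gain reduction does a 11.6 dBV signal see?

The signal is 5 dB above threshold.
After 5:1 compression the overshoot becomes 5/5 = 1 dB.
GR = overshoot in − overshoot out = 5 − 1 = 4 dB.

4 dB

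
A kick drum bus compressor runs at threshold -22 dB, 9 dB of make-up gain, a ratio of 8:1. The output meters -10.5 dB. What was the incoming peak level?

-2 dB

Stripping the +9 dB make-up gives -19.5 dB at the gain stage.
That's 2.5 dB above the -22 dB threshold.
Before 8:1 compression the overshoot was 2.5 × 8 = 20 dB, so input = -22 + 20 = -2 dB.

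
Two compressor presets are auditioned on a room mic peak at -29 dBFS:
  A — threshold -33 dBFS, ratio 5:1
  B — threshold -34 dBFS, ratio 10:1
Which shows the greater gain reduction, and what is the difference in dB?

B, by 1.3 dB

A: GR = 4 − 4/5 = 3.2 dB.
B: GR = 5 − 5/10 = 4.5 dB.
B applies 1.3 dB more gain reduction.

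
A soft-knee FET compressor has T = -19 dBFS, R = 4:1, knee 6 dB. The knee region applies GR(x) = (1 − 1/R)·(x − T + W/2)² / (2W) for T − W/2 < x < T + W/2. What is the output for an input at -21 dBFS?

x − T + W/2 = -21 − (-19) + 3 = 1.
GR = (1 − 1/4) × 1² / 12 = 0.75 × 1 / 12 = 0.0625 dB.
Output = -21 − 0.0625 = -21.0625 dBFS.

-21.0625 dBFS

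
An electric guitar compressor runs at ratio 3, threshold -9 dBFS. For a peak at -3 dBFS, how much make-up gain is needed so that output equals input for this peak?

4 dB

Without make-up, output = threshold + overshoot/3 = -9 + 2 = -7 dBFS.
Gap to target: 4 dB.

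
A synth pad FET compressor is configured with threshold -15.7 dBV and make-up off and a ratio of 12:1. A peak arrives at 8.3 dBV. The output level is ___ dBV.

-13.7 dBV

The input is 24 dB above the -15.7 dBV threshold.
The 24 dB excess becomes 2 dB after 12:1 reduction.
So the level is -15.7 + 2 = -13.7 dBV.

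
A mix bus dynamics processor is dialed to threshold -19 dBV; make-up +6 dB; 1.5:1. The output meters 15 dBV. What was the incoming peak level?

23 dBV

Remove make-up: 15 − 6 = 9 dBV.
The compressed level sits 9 − (-19) = 28 dB over threshold.
Input overshoot = R × output overshoot = 42 dB → input = -19 + 42 = 23 dBV.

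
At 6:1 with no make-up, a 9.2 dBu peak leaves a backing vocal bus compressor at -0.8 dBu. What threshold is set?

Input is 12 dB above T (since output overshoot × R = input overshoot: (-0.8 − T)·6 = 9.2 − T gives T = -2.8 dBu).
Check: -2.8 + (9.2 − (-2.8))/6 = -2.8 + 2 = -0.8 dBu. ✓

-2.8 dBu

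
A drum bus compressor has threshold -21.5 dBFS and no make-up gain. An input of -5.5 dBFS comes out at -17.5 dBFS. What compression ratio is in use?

Input overshoot = -5.5 − (-21.5) = 16 dB; output overshoot = -17.5 − (-21.5) = 4 dB.
Ratio = 16 / 4 = 4.

4:1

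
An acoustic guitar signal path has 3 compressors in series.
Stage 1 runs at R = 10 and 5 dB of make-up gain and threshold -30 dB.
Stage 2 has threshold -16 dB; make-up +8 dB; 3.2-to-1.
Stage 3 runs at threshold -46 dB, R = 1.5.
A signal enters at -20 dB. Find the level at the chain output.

-26 dB

Stage 1: 10 dB above -30 dB, reduced 10:1 to 1 dB above → -29 dB; +5 dB make-up → -24 dB.
Stage 2: -24 dB is at or below the -16 dB threshold — no compression; make-up brings it to -16 dB.
Stage 3: 30 dB above -46 dB, reduced 1.5:1 to 20 dB above → -26 dB.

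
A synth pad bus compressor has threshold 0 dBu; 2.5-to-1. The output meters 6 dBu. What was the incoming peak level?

Post-compression overshoot = 6 − 0 = 6 dB.
Before 2.5:1 compression the overshoot was 6 × 2.5 = 15 dB, so input = 0 + 15 = 15 dBu.

15 dBu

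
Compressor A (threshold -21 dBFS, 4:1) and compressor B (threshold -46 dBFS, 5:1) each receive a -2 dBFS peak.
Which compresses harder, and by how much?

A: overshoot 19 dB → output overshoot 4.75 dB → GR 14.25 dB.
B: overshoot 44 dB → output overshoot 8.8 dB → GR 35.2 dB.
B applies 20.95 dB more gain reduction.

B, by 20.95 dB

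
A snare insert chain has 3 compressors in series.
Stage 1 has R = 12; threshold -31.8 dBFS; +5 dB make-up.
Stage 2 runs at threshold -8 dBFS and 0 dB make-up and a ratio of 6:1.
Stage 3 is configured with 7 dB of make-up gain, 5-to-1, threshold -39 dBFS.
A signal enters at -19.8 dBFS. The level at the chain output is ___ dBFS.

Stage 1: overshoot 12 dB → 12/12 = 1 dB → -30.8 dBFS; +5 dB make-up → -25.8 dBFS.
Stage 2: -25.8 dBFS ≤ -8 dBFS, so stage 2 doesn't engage; output -25.8 dBFS.
Stage 3: overshoot 13.2 dB → 13.2/5 = 2.64 dB → -36.36 dBFS; +7 dB make-up → -29.36 dBFS.

-29.36 dBFS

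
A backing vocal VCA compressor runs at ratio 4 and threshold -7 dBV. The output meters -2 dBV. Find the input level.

That's 5 dB above the -7 dBV threshold.
Undo the ratio: input overshoot = 5 × 4 = 20 dB, giving input = 13 dBV.

13 dBV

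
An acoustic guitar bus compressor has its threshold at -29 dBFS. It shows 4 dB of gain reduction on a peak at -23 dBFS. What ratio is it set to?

Input overshoot = -23 − (-29) = 6 dB.
Output overshoot = 6 − 4 = 2 dB.
Ratio = input overshoot / output overshoot = 6 / 2 = 3.

3:1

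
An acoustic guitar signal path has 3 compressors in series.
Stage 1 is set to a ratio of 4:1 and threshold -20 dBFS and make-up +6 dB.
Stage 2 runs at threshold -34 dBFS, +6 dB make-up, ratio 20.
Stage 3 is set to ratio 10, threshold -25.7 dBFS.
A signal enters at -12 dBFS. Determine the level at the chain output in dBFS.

-26.9 dBFS

Stage 1: -12 dBFS is 8 dB over -20 dBFS; at 4:1 that becomes 2 dB over, giving -18 dBFS; +6 dB make-up → -12 dBFS.
Stage 2: 22 dB above -34 dBFS, reduced 20:1 to 1.1 dB above → -32.9 dBFS; +6 dB make-up → -26.9 dBFS.
Stage 3: -26.9 dBFS ≤ -25.7 dBFS, so stage 3 doesn't engage; output -26.9 dBFS.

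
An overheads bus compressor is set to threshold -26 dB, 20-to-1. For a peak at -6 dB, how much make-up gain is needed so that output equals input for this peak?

The peak compresses to -26 + 20/20 = -25 dB.
To reach -6 dB requires -6 − (-25) = 19 dB of make-up.

19 dB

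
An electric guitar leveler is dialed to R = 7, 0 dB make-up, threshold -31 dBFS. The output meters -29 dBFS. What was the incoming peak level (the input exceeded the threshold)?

-17 dBFS

The compressed level sits -29 − (-31) = 2 dB over threshold.
Before 7:1 compression the overshoot was 2 × 7 = 14 dB, so input = -31 + 14 = -17 dBFS.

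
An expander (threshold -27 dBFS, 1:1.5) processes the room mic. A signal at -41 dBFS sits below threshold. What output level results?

-48 dBFS

The input is 14 dB below the -27 dBFS threshold.
A 1:1.5 expander multiplies undershoot by 1.5: 14 × 1.5 = 21 dB below threshold.
Output = -27 − 21 = -48 dBFS.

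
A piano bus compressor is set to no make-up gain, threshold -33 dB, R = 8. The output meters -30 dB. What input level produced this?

Post-compression overshoot = -30 − (-33) = 3 dB.
Before 8:1 compression the overshoot was 3 × 8 = 24 dB, so input = -33 + 24 = -9 dB.

-9 dB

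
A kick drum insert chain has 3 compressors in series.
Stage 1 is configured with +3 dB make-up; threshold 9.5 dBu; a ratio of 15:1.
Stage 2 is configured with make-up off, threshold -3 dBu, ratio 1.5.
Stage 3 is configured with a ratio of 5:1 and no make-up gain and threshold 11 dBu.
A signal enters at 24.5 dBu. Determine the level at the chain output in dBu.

8 dBu

Stage 1: 24.5 dBu is 15 dB over 9.5 dBu; at 15:1 that becomes 1 dB over, giving 10.5 dBu; +3 dB make-up → 13.5 dBu.
Stage 2: 16.5 dB above -3 dBu, reduced 1.5:1 to 11 dB above → 8 dBu.
Stage 3: 8 dBu is at or below the 11 dBu threshold — no compression; output 8 dBu.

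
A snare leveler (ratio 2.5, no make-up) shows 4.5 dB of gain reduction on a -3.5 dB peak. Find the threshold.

-11 dB

Let T be the threshold. Output overshoot = (input overshoot)/R, so -8 − T = (-3.5 − T)/2.5.
2.5·(-8 − T) = -3.5 − T → 1.5·T = -20 − (-3.5) = -16.5.
T = -16.5/1.5 = -11 dB.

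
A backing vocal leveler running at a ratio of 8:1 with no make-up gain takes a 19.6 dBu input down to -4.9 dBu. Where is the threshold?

Gain reduction = 19.6 − (-4.9) = 24.5 dB; output overshoot = GR / (R − 1) = 24.5 / 7 = 3.5 dB.
Threshold = output − output overshoot = -4.9 − 3.5 = -8.4 dBu.

-8.4 dBu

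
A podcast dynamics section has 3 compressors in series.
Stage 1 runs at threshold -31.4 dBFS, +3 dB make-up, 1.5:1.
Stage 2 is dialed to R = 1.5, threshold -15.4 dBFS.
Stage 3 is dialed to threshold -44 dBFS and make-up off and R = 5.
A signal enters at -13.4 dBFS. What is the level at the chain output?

Stage 1: -13.4 dBFS is 18 dB over -31.4 dBFS; at 1.5:1 that becomes 12 dB over, giving -19.4 dBFS; +3 dB make-up → -16.4 dBFS.
Stage 2: -16.4 dBFS ≤ -15.4 dBFS, so stage 2 doesn't engage; output -16.4 dBFS.
Stage 3: overshoot 27.6 dB → 27.6/5 = 5.52 dB → -38.48 dBFS.

-38.48 dBFS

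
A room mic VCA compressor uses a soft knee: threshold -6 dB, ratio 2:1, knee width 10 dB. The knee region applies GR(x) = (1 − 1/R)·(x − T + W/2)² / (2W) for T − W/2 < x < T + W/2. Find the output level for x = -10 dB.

-10.025 dB

x − T + W/2 = -10 − (-6) + 5 = 1.
GR = (1 − 1/2) × 1² / 20 = 0.5 × 1 / 20 = 0.025 dB.
Output = -10 − 0.025 = -10.025 dB.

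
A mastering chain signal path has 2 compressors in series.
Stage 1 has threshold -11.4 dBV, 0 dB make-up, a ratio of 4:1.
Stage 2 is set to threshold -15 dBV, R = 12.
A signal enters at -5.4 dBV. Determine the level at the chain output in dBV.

-14.575 dBV

Stage 1: overshoot 6 dB → 6/4 = 1.5 dB → -9.9 dBV.
Stage 2: overshoot 5.1 dB → 5.1/12 = 0.425 dB → -14.575 dBV.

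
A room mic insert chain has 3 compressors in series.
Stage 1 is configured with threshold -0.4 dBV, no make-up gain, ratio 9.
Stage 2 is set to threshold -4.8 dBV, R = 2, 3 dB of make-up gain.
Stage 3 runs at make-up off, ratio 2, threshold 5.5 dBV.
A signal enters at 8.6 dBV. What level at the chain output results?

Stage 1: overshoot 9 dB → 9/9 = 1 dB → 0.6 dBV.
Stage 2: 0.6 dBV is 5.4 dB over -4.8 dBV; at 2:1 that becomes 2.7 dB over, giving -2.1 dBV; +3 dB make-up → 0.9 dBV.
Stage 3: below threshold (0.9 ≤ 5.5); passes unchanged; output 0.9 dBV.

0.9 dBV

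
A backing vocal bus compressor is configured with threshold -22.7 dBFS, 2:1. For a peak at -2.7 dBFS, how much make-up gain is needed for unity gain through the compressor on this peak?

10 dB

The peak compresses to -22.7 + 20/2 = -12.7 dBFS.
To reach -2.7 dBFS requires -2.7 − (-12.7) = 10 dB of make-up.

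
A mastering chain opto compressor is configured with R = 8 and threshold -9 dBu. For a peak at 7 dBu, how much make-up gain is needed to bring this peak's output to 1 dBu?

Overshoot 16 dB → 16/8 = 2 dB after compression, so the compressed level is -9 + 2 = -7 dBu.
Make-up = target − compressed = 1 − (-7) = 8 dB.

8 dB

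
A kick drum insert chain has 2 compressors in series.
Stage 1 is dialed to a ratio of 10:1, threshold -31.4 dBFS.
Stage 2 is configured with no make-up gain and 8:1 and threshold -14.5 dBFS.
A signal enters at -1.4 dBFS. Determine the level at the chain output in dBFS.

Stage 1: 30 dB above -31.4 dBFS, reduced 10:1 to 3 dB above → -28.4 dBFS.
Stage 2: -28.4 dBFS is at or below the -14.5 dBFS threshold — no compression; output -28.4 dBFS.

-28.4 dBFS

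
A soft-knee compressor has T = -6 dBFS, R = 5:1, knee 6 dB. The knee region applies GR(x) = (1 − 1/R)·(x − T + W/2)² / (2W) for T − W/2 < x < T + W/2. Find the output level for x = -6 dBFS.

x − T + W/2 = -6 − (-6) + 3 = 3.
GR = (1 − 1/5) × 3² / 12 = 0.8 × 9 / 12 = 0.6 dB.
Output = -6 − 0.6 = -6.6 dBFS.

-6.6 dBFS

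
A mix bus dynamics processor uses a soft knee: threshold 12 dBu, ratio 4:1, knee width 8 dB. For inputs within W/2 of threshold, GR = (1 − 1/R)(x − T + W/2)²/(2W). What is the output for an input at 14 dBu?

12.3125 dBu

x − T + W/2 = 14 − 12 + 4 = 6.
GR = (1 − 1/4) × 6² / 16 = 0.75 × 36 / 16 = 1.6875 dB.
Output = 14 − 1.6875 = 12.3125 dBu.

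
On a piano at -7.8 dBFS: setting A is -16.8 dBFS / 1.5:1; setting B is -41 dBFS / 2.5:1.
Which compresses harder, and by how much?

A: 9 dB over, compressed to 6 dB over, so 3 dB of GR.
B: 33.2 dB over, compressed to 13.28 dB over, so 19.92 dB of GR.
B reduces 16.92 dB more.

B, by 16.92 dB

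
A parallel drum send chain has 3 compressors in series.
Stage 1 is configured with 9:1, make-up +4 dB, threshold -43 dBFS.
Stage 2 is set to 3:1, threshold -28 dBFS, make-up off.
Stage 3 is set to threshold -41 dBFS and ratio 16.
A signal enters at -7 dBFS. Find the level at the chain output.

-40.625 dBFS

Stage 1: -7 dBFS is 36 dB over -43 dBFS; at 9:1 that becomes 4 dB over, giving -39 dBFS; +4 dB make-up → -35 dBFS.
Stage 2: -35 dBFS ≤ -28 dBFS, so stage 2 doesn't engage; output -35 dBFS.
Stage 3: overshoot 6 dB → 6/16 = 0.375 dB → -40.625 dBFS.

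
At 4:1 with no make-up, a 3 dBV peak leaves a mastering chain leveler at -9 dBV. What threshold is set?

-13 dBV

Let T be the threshold. Output overshoot = (input overshoot)/R, so -9 − T = (3 − T)/4.
4·(-9 − T) = 3 − T → 3·T = -36 − 3 = -39.
T = -39/3 = -13 dBV.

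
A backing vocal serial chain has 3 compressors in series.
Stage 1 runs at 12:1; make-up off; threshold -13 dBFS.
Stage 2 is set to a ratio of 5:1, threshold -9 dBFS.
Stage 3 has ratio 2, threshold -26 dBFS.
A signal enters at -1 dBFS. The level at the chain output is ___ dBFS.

Stage 1: -1 dBFS is 12 dB over -13 dBFS; at 12:1 that becomes 1 dB over, giving -12 dBFS.
Stage 2: -12 dBFS is at or below the -9 dBFS threshold — no compression; output -12 dBFS.
Stage 3: 14 dB above -26 dBFS, reduced 2:1 to 7 dB above → -19 dBFS.

-19 dBFS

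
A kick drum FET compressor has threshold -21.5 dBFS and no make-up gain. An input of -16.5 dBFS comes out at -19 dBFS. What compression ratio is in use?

2:1

Input overshoot = -16.5 − (-21.5) = 5 dB; output overshoot = -19 − (-21.5) = 2.5 dB.
Ratio = 5 / 2.5 = 2.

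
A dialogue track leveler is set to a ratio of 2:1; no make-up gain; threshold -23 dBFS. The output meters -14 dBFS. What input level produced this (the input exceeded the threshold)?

Post-compression overshoot = -14 − (-23) = 9 dB.
Undo the ratio: input overshoot = 9 × 2 = 18 dB, giving input = -5 dBFS.

-5 dBFS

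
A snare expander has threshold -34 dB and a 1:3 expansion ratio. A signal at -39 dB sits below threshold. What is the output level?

The input is 5 dB below the -34 dB threshold.
A 1:3 expander multiplies undershoot by 3: 5 × 3 = 15 dB below threshold.
Output = -34 − 15 = -49 dB.

-49 dB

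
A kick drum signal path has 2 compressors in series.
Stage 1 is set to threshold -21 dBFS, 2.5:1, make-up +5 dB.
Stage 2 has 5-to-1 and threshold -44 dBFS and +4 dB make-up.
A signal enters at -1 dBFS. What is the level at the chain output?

-32.8 dBFS

Stage 1: 20 dB above -21 dBFS, reduced 2.5:1 to 8 dB above → -13 dBFS; +5 dB make-up → -8 dBFS.
Stage 2: 36 dB above -44 dBFS, reduced 5:1 to 7.2 dB above → -36.8 dBFS; +4 dB make-up → -32.8 dBFS.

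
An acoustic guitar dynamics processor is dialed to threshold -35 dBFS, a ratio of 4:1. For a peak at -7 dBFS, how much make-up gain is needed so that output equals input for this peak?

21 dB

The peak compresses to -35 + 28/4 = -28 dBFS.
To reach -7 dBFS requires -7 − (-28) = 21 dB of make-up.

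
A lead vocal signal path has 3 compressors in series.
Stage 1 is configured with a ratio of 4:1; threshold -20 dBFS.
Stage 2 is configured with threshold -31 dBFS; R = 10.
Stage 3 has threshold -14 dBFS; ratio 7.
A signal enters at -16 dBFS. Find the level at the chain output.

-29.8 dBFS

Stage 1: 4 dB above -20 dBFS, reduced 4:1 to 1 dB above → -19 dBFS.
Stage 2: -19 dBFS is 12 dB over -31 dBFS; at 10:1 that becomes 1.2 dB over, giving -29.8 dBFS.
Stage 3: -29.8 dBFS ≤ -14 dBFS, so stage 3 doesn't engage; output -29.8 dBFS.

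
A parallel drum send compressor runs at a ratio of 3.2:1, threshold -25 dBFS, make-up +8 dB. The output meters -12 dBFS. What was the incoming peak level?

Remove make-up: -12 − 8 = -20 dBFS.
Post-compression overshoot = -20 − (-25) = 5 dB.
Input overshoot = R × output overshoot = 16 dB → input = -25 + 16 = -9 dBFS.

-9 dBFS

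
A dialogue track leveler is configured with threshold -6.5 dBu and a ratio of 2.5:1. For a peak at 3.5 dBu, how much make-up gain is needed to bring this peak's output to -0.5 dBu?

2 dB

The peak compresses to -6.5 + 10/2.5 = -2.5 dBu.
To reach -0.5 dBu requires -0.5 − (-2.5) = 2 dB of make-up.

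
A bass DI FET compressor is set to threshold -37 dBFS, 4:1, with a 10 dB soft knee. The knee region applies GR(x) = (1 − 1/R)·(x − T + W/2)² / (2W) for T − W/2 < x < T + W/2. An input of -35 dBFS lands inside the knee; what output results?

-36.8375 dBFS

x − T + W/2 = -35 − (-37) + 5 = 7.
GR = (1 − 1/4) × 7² / 20 = 0.75 × 49 / 20 = 1.8375 dB.
Output = -35 − 1.8375 = -36.8375 dBFS.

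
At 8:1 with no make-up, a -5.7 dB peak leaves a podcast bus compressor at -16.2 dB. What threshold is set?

-17.7 dB

Let T be the threshold. Output overshoot = (input overshoot)/R, so -16.2 − T = (-5.7 − T)/8.
8·(-16.2 − T) = -5.7 − T → 7·T = -129.6 − (-5.7) = -123.9.
T = -123.9/7 = -17.7 dB.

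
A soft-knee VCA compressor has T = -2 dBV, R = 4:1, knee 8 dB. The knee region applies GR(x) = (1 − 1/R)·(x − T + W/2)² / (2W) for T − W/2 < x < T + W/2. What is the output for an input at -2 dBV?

x − T + W/2 = -2 − (-2) + 4 = 4.
GR = (1 − 1/4) × 4² / 16 = 0.75 × 16 / 16 = 0.75 dB.
Output = -2 − 0.75 = -2.75 dBV.

-2.75 dBV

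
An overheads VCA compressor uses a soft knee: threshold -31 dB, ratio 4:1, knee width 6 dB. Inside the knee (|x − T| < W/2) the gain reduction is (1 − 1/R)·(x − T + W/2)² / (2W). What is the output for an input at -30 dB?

-31 dB

x − T + W/2 = -30 − (-31) + 3 = 4.
GR = (1 − 1/4) × 4² / 12 = 0.75 × 16 / 12 = 1 dB.
Output = -30 − 1 = -31 dB.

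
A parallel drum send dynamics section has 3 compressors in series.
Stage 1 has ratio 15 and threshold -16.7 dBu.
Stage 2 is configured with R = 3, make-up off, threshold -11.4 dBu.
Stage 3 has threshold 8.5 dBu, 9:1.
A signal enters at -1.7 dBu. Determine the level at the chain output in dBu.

-15.7 dBu

Stage 1: -1.7 dBu is 15 dB over -16.7 dBu; at 15:1 that becomes 1 dB over, giving -15.7 dBu.
Stage 2: -15.7 dBu ≤ -11.4 dBu, so stage 2 doesn't engage; output -15.7 dBu.
Stage 3: -15.7 dBu ≤ 8.5 dBu, so stage 3 doesn't engage; output -15.7 dBu.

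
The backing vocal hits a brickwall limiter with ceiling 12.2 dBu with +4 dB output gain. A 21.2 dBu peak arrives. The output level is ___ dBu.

16.2 dBu

The limiter clamps the peak to its 12.2 dBu ceiling.
Output gain then adds 4 dB: 12.2 + 4 = 16.2 dBu.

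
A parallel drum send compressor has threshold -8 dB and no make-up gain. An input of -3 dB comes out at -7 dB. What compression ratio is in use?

5:1

Input overshoot = -3 − (-8) = 5 dB; output overshoot = -7 − (-8) = 1 dB.
Ratio = 5 / 1 = 5.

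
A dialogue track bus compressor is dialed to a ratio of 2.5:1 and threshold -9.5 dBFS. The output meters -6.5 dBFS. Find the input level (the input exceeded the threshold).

The compressed level sits -6.5 − (-9.5) = 3 dB over threshold.
Input overshoot = R × output overshoot = 7.5 dB → input = -9.5 + 7.5 = -2 dBFS.

-2 dBFS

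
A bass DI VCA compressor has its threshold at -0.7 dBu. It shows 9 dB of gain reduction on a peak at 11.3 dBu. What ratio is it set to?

4:1

Input overshoot = 11.3 − (-0.7) = 12 dB.
Output overshoot = 12 − 9 = 3 dB.
Ratio = input overshoot / output overshoot = 12 / 3 = 4.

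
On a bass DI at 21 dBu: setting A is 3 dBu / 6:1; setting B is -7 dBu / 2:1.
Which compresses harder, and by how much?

A, by 1 dB

A: overshoot 18 dB → output overshoot 3 dB → GR 15 dB.
B: overshoot 28 dB → output overshoot 14 dB → GR 14 dB.
Difference: 1 dB in favour of A.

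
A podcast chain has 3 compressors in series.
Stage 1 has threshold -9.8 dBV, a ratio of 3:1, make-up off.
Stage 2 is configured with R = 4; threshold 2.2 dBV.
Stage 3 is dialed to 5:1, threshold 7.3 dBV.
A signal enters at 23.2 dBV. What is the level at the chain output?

1.2 dBV

Stage 1: overshoot 33 dB → 33/3 = 11 dB → 1.2 dBV.
Stage 2: 1.2 dBV is at or below the 2.2 dBV threshold — no compression; output 1.2 dBV.
Stage 3: below threshold (1.2 ≤ 7.3); passes unchanged; output 1.2 dBV.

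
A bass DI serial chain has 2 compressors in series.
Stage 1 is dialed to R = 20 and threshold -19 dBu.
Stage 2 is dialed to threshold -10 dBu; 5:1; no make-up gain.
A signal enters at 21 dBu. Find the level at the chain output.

-17 dBu

Stage 1: overshoot 40 dB → 40/20 = 2 dB → -17 dBu.
Stage 2: -17 dBu ≤ -10 dBu, so stage 2 doesn't engage; output -17 dBu.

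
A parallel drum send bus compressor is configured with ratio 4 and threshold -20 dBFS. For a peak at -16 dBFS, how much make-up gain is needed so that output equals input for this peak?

The peak compresses to -20 + 4/4 = -19 dBFS.
To reach -16 dBFS requires -16 − (-19) = 3 dB of make-up.

3 dB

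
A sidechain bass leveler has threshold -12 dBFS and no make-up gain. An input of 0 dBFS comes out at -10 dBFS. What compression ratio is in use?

Input overshoot = 0 − (-12) = 12 dB; output overshoot = -10 − (-12) = 2 dB.
Ratio = 12 / 2 = 6.

6:1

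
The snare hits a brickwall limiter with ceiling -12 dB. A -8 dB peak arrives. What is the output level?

The limiter clamps the peak to its -12 dB ceiling.

-12 dB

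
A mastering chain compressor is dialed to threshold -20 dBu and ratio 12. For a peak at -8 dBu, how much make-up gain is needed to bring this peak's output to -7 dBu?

12 dB

Overshoot 12 dB → 12/12 = 1 dB after compression, so the compressed level is -20 + 1 = -19 dBu.
Make-up = target − compressed = -7 − (-19) = 12 dB.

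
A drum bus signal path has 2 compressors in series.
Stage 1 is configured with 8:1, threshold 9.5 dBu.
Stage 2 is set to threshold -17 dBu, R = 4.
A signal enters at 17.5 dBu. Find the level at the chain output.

Stage 1: 8 dB above 9.5 dBu, reduced 8:1 to 1 dB above → 10.5 dBu.
Stage 2: overshoot 27.5 dB → 27.5/4 = 6.875 dB → -10.125 dBu.

-10.125 dBu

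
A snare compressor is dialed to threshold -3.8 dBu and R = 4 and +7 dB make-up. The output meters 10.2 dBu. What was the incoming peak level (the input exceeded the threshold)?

24.2 dBu

Remove make-up: 10.2 − 7 = 3.2 dBu.
Post-compression overshoot = 3.2 − (-3.8) = 7 dB.
Undo the ratio: input overshoot = 7 × 4 = 28 dB, giving input = 24.2 dBu.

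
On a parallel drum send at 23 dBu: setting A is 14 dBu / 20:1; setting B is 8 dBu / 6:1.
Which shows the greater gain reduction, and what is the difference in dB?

A: GR = 9 − 9/20 = 8.55 dB.
B: GR = 15 − 15/6 = 12.5 dB.
B applies 3.95 dB more gain reduction.

B, by 3.95 dB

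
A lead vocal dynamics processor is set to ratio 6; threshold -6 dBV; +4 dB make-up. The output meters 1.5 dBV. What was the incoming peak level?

15 dBV

Remove make-up: 1.5 − 4 = -2.5 dBV.
That's 3.5 dB above the -6 dBV threshold.
Before 6:1 compression the overshoot was 3.5 × 6 = 21 dB, so input = -6 + 21 = 15 dBV.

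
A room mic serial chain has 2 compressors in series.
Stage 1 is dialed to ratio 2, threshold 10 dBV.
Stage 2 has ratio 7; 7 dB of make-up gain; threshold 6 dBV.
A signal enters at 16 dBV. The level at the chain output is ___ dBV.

14 dBV

Stage 1: 16 dBV is 6 dB over 10 dBV; at 2:1 that becomes 3 dB over, giving 13 dBV.
Stage 2: overshoot 7 dB → 7/7 = 1 dB → 7 dBV; +7 dB make-up → 14 dBV.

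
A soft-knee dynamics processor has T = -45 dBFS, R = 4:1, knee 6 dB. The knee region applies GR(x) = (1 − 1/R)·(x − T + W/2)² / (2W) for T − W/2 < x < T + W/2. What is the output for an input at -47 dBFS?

-47.0625 dBFS

x − T + W/2 = -47 − (-45) + 3 = 1.
GR = (1 − 1/4) × 1² / 12 = 0.75 × 1 / 12 = 0.0625 dB.
Output = -47 − 0.0625 = -47.0625 dBFS.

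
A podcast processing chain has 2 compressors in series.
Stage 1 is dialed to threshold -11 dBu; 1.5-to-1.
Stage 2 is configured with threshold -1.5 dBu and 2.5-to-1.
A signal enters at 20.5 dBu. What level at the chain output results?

Stage 1: overshoot 31.5 dB → 31.5/1.5 = 21 dB → 10 dBu.
Stage 2: 11.5 dB above -1.5 dBu, reduced 2.5:1 to 4.6 dB above → 3.1 dBu.

3.1 dBu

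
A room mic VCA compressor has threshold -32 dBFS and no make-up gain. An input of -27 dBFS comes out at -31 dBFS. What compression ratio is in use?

5:1

Input overshoot = -27 − (-32) = 5 dB; output overshoot = -31 − (-32) = 1 dB.
Ratio = 5 / 1 = 5.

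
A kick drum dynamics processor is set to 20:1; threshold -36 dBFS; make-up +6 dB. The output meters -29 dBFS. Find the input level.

Before make-up, the level was -29 − 6 = -35 dBFS.
Post-compression overshoot = -35 − (-36) = 1 dB.
Before 20:1 compression the overshoot was 1 × 20 = 20 dB, so input = -36 + 20 = -16 dBFS.

-16 dBFS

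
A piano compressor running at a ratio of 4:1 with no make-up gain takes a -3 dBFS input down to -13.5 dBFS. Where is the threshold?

Gain reduction = -3 − (-13.5) = 10.5 dB; output overshoot = GR / (R − 1) = 10.5 / 3 = 3.5 dB.
Threshold = output − output overshoot = -13.5 − 3.5 = -17 dBFS.

-17 dBFS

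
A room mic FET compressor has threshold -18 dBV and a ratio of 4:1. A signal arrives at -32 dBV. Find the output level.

-32 dBV is 14 dB below the -18 dBV threshold, so no gain reduction is applied.
Output = input = -32 dBV.

-32 dBV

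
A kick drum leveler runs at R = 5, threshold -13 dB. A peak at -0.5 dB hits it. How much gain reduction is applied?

10 dB

Overshoot = -0.5 − (-13) = 12.5 dB.
At 5:1, output sits 12.5/5 = 2.5 dB above threshold.
So the signal is attenuated by 12.5 − 2.5 = 10 dB.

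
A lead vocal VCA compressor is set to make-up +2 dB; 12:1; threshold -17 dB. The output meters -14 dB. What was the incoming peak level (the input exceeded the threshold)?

Remove make-up: -14 − 2 = -16 dB.
Post-compression overshoot = -16 − (-17) = 1 dB.
Undo the ratio: input overshoot = 1 × 12 = 12 dB, giving input = -5 dB.

-5 dB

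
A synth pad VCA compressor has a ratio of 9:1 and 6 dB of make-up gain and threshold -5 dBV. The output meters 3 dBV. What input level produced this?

13 dBV

Before make-up, the level was 3 − 6 = -3 dBV.
The compressed level sits -3 − (-5) = 2 dB over threshold.
Undo the ratio: input overshoot = 2 × 9 = 18 dB, giving input = 13 dBV.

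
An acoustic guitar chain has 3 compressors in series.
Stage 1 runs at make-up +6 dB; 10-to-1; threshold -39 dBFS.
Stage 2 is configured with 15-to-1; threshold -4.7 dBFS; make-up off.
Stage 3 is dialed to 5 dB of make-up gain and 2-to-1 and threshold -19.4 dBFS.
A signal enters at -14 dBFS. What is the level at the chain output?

Stage 1: -14 dBFS is 25 dB over -39 dBFS; at 10:1 that becomes 2.5 dB over, giving -36.5 dBFS; +6 dB make-up → -30.5 dBFS.
Stage 2: below threshold (-30.5 ≤ -4.7); passes unchanged; output -30.5 dBFS.
Stage 3: -30.5 dBFS ≤ -19.4 dBFS, so stage 3 doesn't engage; make-up brings it to -25.5 dBFS.

-25.5 dBFS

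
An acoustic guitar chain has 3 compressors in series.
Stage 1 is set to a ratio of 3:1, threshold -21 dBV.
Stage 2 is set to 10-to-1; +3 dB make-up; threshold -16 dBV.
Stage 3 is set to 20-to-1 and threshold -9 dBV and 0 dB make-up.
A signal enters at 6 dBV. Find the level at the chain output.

Stage 1: 6 dBV is 27 dB over -21 dBV; at 3:1 that becomes 9 dB over, giving -12 dBV.
Stage 2: overshoot 4 dB → 4/10 = 0.4 dB → -15.6 dBV; +3 dB make-up → -12.6 dBV.
Stage 3: below threshold (-12.6 ≤ -9); passes unchanged; output -12.6 dBV.

-12.6 dBV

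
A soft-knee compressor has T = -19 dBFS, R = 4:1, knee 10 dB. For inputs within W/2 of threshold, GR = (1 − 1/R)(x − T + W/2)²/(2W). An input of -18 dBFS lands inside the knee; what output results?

-19.35 dBFS

x − T + W/2 = -18 − (-19) + 5 = 6.
GR = (1 − 1/4) × 6² / 20 = 0.75 × 36 / 20 = 1.35 dB.
Output = -18 − 1.35 = -19.35 dBFS.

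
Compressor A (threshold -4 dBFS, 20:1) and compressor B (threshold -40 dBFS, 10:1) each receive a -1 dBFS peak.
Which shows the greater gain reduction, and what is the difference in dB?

B, by 32.25 dB

A: 3 dB over, compressed to 0.15 dB over, so 2.85 dB of GR.
B: 39 dB over, compressed to 3.9 dB over, so 35.1 dB of GR.
Difference: 32.25 dB in favour of B.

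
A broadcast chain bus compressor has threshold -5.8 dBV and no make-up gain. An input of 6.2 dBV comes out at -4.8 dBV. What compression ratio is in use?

Input overshoot = 6.2 − (-5.8) = 12 dB; output overshoot = -4.8 − (-5.8) = 1 dB.
Ratio = 12 / 1 = 12.

12:1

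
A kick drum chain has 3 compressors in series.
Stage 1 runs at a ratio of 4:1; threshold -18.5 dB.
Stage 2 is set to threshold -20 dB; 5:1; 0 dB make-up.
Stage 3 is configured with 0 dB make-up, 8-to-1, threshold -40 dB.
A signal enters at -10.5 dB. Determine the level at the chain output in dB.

Stage 1: overshoot 8 dB → 8/4 = 2 dB → -16.5 dB.
Stage 2: 3.5 dB above -20 dB, reduced 5:1 to 0.7 dB above → -19.3 dB.
Stage 3: overshoot 20.7 dB → 20.7/8 = 2.5875 dB → -37.4125 dB.

-37.4125 dB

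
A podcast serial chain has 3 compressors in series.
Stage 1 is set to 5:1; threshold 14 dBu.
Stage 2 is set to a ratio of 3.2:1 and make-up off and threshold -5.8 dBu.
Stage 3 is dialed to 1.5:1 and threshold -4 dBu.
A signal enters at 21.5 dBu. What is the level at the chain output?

-0.7625 dBu

Stage 1: 7.5 dB above 14 dBu, reduced 5:1 to 1.5 dB above → 15.5 dBu.
Stage 2: 21.3 dB above -5.8 dBu, reduced 3.2:1 to 6.65625 dB above → 0.85625 dBu.
Stage 3: 4.85625 dB above -4 dBu, reduced 1.5:1 to 3.2375 dB above → -0.7625 dBu.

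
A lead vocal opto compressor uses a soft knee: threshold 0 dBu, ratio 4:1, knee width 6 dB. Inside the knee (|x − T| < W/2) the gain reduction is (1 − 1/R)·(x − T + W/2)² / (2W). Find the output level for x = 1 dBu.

0 dBu

x − T + W/2 = 1 − 0 + 3 = 4.
GR = (1 − 1/4) × 4² / 12 = 0.75 × 16 / 12 = 1 dB.
Output = 1 − 1 = 0 dBu.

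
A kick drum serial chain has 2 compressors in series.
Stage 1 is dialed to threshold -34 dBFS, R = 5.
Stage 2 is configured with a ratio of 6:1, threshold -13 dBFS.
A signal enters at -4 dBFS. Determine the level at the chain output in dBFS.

Stage 1: overshoot 30 dB → 30/5 = 6 dB → -28 dBFS.
Stage 2: -28 dBFS is at or below the -13 dBFS threshold — no compression; output -28 dBFS.

-28 dBFS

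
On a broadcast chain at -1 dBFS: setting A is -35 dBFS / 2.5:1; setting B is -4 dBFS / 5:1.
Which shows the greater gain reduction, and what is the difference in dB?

A: GR = 34 − 34/2.5 = 20.4 dB.
B: GR = 3 − 3/5 = 2.4 dB.
A applies 18 dB more gain reduction.

A, by 18 dB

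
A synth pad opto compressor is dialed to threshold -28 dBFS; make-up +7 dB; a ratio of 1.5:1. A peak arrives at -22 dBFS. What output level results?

The input is 6 dB above the -28 dBFS threshold.
1.5:1 compression reduces that to 6/1.5 = 4 dB over.
That puts the output at -24 dBFS; make-up adds 7 dB, giving -17 dBFS.

-17 dBFS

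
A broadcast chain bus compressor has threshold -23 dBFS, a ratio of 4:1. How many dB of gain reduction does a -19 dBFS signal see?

3 dB

The signal is 4 dB above threshold.
A 4:1 ratio leaves 1 dB of that excess.
Gain reduction = 4 − 1 = 3 dB.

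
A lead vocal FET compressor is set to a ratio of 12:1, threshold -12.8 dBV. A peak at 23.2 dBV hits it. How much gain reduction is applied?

23.2 dBV exceeds the threshold by 36 dB.
A 12:1 ratio leaves 3 dB of that excess.
Gain reduction = 36 − 3 = 33 dB.

33 dB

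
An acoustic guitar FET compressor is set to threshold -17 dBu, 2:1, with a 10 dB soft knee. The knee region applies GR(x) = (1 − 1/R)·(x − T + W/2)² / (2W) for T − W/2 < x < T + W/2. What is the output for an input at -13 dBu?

-15.025 dBu

x − T + W/2 = -13 − (-17) + 5 = 9.
GR = (1 − 1/2) × 9² / 20 = 0.5 × 81 / 20 = 2.025 dB.
Output = -13 − 2.025 = -15.025 dBu.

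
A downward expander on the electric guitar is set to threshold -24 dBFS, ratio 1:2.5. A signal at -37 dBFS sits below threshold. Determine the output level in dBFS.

-56.5 dBFS

The input is 13 dB below the -24 dBFS threshold.
A 1:2.5 expander multiplies undershoot by 2.5: 13 × 2.5 = 32.5 dB below threshold.
Output = -24 − 32.5 = -56.5 dBFS.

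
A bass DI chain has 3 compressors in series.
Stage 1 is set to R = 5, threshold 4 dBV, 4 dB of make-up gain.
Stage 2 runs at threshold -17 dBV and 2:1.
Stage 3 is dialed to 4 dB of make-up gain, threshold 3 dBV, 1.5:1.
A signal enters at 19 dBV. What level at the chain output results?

Stage 1: 19 dBV is 15 dB over 4 dBV; at 5:1 that becomes 3 dB over, giving 7 dBV; +4 dB make-up → 11 dBV.
Stage 2: overshoot 28 dB → 28/2 = 14 dB → -3 dBV.
Stage 3: -3 dBV is at or below the 3 dBV threshold — no compression; make-up brings it to 1 dBV.

1 dBV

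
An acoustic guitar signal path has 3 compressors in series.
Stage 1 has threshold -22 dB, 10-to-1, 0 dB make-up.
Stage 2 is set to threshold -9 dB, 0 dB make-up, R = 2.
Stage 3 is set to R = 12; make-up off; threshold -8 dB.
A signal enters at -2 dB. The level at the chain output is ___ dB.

-20 dB

Stage 1: 20 dB above -22 dB, reduced 10:1 to 2 dB above → -20 dB.
Stage 2: -20 dB ≤ -9 dB, so stage 2 doesn't engage; output -20 dB.
Stage 3: below threshold (-20 ≤ -8); passes unchanged; output -20 dB.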